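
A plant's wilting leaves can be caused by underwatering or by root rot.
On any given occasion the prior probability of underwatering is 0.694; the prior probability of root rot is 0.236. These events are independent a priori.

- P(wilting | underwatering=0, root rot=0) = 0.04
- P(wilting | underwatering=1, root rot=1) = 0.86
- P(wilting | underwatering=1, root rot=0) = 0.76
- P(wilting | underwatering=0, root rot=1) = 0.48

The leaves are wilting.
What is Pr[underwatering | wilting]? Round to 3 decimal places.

Pr[underwatering | wilting] ≈ 0.925

Numerator (weight on configurations with underwatering): 0.402964 + 0.140854 = 0.543818
The normalizing constant is 0.04×0.306×0.764 + 0.48×0.306×0.236 + 0.76×0.694×0.764 + 0.86×0.694×0.236 = 0.587833
P(underwatering | wilting) = 0.543818/0.587833 ≈ 0.925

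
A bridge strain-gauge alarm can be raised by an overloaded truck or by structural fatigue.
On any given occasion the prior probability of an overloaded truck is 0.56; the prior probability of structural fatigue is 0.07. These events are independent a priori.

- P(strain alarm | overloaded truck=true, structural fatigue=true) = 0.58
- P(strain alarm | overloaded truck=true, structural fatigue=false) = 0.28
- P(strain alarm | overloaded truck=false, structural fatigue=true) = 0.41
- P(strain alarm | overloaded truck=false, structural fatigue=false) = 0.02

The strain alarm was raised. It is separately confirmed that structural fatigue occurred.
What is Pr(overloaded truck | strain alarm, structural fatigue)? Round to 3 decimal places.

P(strain alarm | structural fatigue) = 0.41×0.44 + 0.58×0.56 = 0.180400 + 0.324800 = 0.505200
Of this, 0.324800 comes from 0.58×0.56 (the overloaded truck=true cases).
Hence the posterior is 0.324800/0.505200 ≈ 0.643.

Pr(overloaded truck | strain alarm, structural fatigue) ≈ 0.643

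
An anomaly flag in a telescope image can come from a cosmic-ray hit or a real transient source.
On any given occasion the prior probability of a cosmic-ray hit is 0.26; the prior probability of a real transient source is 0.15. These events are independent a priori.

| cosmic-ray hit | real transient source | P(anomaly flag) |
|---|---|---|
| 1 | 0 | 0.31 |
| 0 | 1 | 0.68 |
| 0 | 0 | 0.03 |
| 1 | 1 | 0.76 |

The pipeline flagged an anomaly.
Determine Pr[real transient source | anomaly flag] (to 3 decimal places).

Pr[real transient source | anomaly flag] ≈ 0.546

By total probability over the 4 (cosmic-ray hit, real transient source) configurations:
  P(anomaly flag) = 0.03×0.74×0.85 + 0.68×0.74×0.15 + 0.31×0.26×0.85 + 0.76×0.26×0.15
        = 0.018870 + 0.075480 + 0.068510 + 0.029640 = 0.192500
Keeping only the real transient source-present terms gives 0.105120, so
  P(real transient source | anomaly flag) = 0.105120 / 0.192500 ≈ 0.546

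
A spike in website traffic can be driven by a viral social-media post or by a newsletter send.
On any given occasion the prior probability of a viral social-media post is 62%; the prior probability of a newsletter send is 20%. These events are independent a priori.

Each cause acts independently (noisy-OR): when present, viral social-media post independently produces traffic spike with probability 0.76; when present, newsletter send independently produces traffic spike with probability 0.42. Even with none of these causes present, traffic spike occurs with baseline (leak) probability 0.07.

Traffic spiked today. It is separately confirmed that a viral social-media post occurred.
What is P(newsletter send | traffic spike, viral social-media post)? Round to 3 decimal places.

Under noisy-OR, P(traffic spike | causes) = 1 − (1−0.07)·∏(1−qᵢ) over the active causes.
Numerator (weight on configurations with newsletter send): 0.870544*0.2 = 0.174109
Normalizer over all consistent configurations: 0.7768*0.8 + 0.870544*0.2 = 0.795549
Posterior = 0.174109 / 0.795549 ≈ 0.219

P(newsletter send | traffic spike, viral social-media post) ≈ 0.219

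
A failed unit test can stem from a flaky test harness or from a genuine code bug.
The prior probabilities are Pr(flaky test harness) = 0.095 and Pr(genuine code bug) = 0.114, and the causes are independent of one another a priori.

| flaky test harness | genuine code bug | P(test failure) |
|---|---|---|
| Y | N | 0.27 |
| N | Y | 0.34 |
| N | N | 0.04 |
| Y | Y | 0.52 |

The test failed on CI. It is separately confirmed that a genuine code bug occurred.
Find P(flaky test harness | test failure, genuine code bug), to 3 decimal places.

P(test failure | genuine code bug) = 0.34×0.905 + 0.52×0.095 = 0.307700 + 0.049400 = 0.357100
Restricting to configurations with flaky test harness present: 0.52×0.095 = 0.049400.
P(flaky test harness | test failure, genuine code bug) = 0.049400 / 0.357100 ≈ 0.138

P(flaky test harness | test failure, genuine code bug) ≈ 0.138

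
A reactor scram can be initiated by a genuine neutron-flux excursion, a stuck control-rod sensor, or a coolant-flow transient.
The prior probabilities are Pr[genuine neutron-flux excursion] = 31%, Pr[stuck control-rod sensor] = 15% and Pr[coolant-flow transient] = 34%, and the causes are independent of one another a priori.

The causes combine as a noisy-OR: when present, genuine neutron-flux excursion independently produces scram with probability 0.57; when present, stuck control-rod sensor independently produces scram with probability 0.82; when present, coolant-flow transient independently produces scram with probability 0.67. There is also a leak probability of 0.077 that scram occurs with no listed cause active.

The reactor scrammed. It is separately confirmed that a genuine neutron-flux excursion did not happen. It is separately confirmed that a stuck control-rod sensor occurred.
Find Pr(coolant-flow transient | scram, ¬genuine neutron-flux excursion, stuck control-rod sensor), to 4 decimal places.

Pr(coolant-flow transient | scram, ¬genuine neutron-flux excursion, stuck control-rod sensor) ≈ 0.3687

Under noisy-OR, P(scram | causes) = 1 − (1−0.077)·∏(1−qᵢ) over the active causes.
P(scram | ¬genuine neutron-flux excursion, stuck control-rod sensor) = 0.83386×0.66 + 0.945174×0.34 = 0.550348 + 0.321359 = 0.871707
The coolant-flow transient-present share is 0.945174×0.34 = 0.321359.
P(coolant-flow transient | scram, ¬genuine neutron-flux excursion, stuck control-rod sensor) = 0.321359 / 0.871707 ≈ 0.3687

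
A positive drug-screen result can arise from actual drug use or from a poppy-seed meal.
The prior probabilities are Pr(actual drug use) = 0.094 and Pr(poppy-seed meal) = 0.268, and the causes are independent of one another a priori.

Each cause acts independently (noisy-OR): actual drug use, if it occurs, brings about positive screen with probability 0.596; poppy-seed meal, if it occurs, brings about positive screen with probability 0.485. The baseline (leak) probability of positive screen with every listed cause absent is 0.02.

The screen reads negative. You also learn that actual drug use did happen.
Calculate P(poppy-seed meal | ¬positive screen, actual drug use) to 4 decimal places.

Under noisy-OR, P(positive screen | causes) = 1 − (1−0.02)·∏(1−qᵢ) over the active causes.
For the numerator, keep only poppy-seed meal=true terms: 0.203899*0.268 = 0.054645
Normalizer over all consistent configurations: 0.39592*0.732 + 0.203899*0.268 = 0.344458
P(poppy-seed meal | ¬positive screen, actual drug use) = 0.054645/0.344458 ≈ 0.1586

P(poppy-seed meal | ¬positive screen, actual drug use) ≈ 0.1586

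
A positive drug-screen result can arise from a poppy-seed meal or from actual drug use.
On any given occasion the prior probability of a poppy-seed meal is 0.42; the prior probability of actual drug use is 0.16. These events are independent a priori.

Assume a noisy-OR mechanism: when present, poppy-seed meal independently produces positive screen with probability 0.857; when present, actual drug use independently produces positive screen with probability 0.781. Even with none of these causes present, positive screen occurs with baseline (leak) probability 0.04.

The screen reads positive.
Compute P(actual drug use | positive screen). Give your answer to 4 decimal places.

Under noisy-OR, P(positive screen | causes) = 1 − (1−0.04)·∏(1−qᵢ) over the active causes.
Numerator (weight on configurations with actual drug use): 0.073290 + 0.065180 = 0.138470
The normalizing constant is 0.04*0.58*0.84 + 0.78976*0.58*0.16 + 0.86272*0.42*0.84 + 0.969936*0.42*0.16 = 0.462326
Posterior = 0.138470 / 0.462326 ≈ 0.2995

P(actual drug use | positive screen) ≈ 0.2995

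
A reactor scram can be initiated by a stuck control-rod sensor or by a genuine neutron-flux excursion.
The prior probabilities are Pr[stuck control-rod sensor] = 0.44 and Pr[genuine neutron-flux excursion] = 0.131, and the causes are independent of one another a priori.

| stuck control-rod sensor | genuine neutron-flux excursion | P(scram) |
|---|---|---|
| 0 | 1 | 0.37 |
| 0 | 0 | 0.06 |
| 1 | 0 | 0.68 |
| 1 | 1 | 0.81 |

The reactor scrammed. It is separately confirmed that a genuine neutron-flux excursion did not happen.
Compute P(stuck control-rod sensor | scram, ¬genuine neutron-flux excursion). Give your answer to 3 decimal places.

P(scram | ¬genuine neutron-flux excursion) = 0.06·0.56 + 0.68·0.44 = 0.033600 + 0.299200 = 0.332800
Restricting to configurations with stuck control-rod sensor present: 0.68·0.44 = 0.299200.
Hence the posterior is 0.299200/0.332800 ≈ 0.899.

P(stuck control-rod sensor | scram, ¬genuine neutron-flux excursion) ≈ 0.899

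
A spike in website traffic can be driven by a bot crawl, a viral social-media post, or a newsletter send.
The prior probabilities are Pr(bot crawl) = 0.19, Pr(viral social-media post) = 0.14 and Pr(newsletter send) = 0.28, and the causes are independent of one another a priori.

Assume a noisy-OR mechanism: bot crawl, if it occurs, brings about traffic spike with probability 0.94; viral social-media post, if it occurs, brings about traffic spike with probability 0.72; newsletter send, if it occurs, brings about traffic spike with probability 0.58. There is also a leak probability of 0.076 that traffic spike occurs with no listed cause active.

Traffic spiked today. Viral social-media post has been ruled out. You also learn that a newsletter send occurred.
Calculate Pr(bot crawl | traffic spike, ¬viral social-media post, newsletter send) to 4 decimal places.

Pr(bot crawl | traffic spike, ¬viral social-media post, newsletter send) ≈ 0.2724

Under noisy-OR, P(traffic spike | causes) = 1 − (1−0.076)·∏(1−qᵢ) over the active causes.
Weight on bot crawl=true, given the evidence: 0.976715×0.19 = 0.185576
The normalizing constant is 0.61192×0.81 + 0.976715×0.19 = 0.681231
P(bot crawl | traffic spike, ¬viral social-media post, newsletter send) = 0.185576/0.681231 ≈ 0.2724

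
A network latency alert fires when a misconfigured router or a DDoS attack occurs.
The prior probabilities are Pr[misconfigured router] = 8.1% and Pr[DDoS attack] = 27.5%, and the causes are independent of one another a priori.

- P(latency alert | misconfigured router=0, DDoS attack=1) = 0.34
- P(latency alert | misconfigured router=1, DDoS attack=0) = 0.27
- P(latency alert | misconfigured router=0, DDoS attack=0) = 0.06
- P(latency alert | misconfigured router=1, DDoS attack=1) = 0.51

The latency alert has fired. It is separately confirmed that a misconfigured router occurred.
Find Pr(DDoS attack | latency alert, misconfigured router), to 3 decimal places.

For the numerator, keep only DDoS attack=true terms: 0.51*0.275 = 0.140250
Normalizer over all consistent configurations: 0.27*0.725 + 0.51*0.275 = 0.336000
P(DDoS attack | latency alert, misconfigured router) = 0.140250/0.336000 ≈ 0.417

Pr(DDoS attack | latency alert, misconfigured router) ≈ 0.417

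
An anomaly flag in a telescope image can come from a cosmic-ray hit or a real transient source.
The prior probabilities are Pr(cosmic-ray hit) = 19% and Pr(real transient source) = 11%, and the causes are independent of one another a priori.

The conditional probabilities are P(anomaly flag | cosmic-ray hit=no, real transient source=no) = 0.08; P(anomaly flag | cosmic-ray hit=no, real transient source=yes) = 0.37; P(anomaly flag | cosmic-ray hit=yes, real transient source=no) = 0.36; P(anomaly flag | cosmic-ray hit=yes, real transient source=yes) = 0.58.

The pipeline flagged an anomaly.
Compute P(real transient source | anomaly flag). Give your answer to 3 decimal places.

P(anomaly flag) = 0.08*0.81*0.89 + 0.37*0.81*0.11 + 0.36*0.19*0.89 + 0.58*0.19*0.11 = 0.057672 + 0.032967 + 0.060876 + 0.012122 = 0.163637
Of this, 0.045089 comes from 0.032967 + 0.012122 (the real transient source=true cases).
Hence the posterior is 0.045089/0.163637 ≈ 0.276.

P(real transient source | anomaly flag) ≈ 0.276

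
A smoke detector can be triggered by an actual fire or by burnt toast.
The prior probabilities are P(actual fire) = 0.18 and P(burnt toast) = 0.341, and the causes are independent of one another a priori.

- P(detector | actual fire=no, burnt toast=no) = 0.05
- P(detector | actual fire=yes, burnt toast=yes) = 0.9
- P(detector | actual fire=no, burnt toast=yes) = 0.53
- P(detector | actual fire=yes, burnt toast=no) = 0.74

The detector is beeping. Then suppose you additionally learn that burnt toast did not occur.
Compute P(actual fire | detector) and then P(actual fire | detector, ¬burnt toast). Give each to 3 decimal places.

P(actual fire | detector) ≈ 0.449; P(actual fire | detector, ¬burnt toast) ≈ 0.765

P(detector) = 0.05·0.82·0.659 + 0.53·0.82·0.341 + 0.74·0.18·0.659 + 0.9·0.18·0.341 = 0.027019 + 0.148199 + 0.087779 + 0.055242 = 0.318239
Of this, 0.143021 comes from 0.087779 + 0.055242 (the actual fire=true cases).
Hence the posterior is 0.143021/0.318239 ≈ 0.449.

With the extra evidence:
By total probability over both values of actual fire:
  P(detector | ¬burnt toast) = 0.05·0.82 + 0.74·0.18
        = 0.041000 + 0.133200 = 0.174200
Keeping only the actual fire-present terms gives 0.133200, so
  P(actual fire | detector, ¬burnt toast) = 0.133200 / 0.174200 ≈ 0.765
With burnt toast excluded, actual fire must carry more of the explanatory weight for the detector.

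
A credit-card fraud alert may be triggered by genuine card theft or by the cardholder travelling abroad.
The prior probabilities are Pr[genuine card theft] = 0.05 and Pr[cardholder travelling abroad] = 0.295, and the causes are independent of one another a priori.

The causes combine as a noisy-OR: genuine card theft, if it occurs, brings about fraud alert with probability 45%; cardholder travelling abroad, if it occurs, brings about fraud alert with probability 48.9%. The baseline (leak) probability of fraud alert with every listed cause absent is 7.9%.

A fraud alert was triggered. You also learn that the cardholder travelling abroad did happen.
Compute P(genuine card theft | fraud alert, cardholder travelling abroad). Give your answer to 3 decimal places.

Under noisy-OR, P(fraud alert | causes) = 1 − (1−0.079)·∏(1−qᵢ) over the active causes.
Weight on genuine card theft=true, given the evidence: 0.741153×0.05 = 0.037058
The normalizing constant is 0.529369×0.95 + 0.741153×0.05 = 0.539959
Posterior = 0.037058 / 0.539959 ≈ 0.069

P(genuine card theft | fraud alert, cardholder travelling abroad) ≈ 0.069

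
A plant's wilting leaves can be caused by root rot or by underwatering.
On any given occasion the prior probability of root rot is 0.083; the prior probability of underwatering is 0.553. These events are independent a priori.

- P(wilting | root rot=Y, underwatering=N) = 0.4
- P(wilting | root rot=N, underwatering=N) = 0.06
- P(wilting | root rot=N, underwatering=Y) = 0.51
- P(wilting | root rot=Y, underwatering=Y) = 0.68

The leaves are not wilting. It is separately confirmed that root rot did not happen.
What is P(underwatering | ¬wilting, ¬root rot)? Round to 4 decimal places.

By total probability over both values of underwatering:
  P(¬wilting | ¬root rot) = 0.94×0.447 + 0.49×0.553
        = 0.420180 + 0.270970 = 0.691150
The terms with underwatering present sum to 0.270970, so
  P(underwatering | ¬wilting, ¬root rot) = 0.270970 / 0.691150 ≈ 0.3921

P(underwatering | ¬wilting, ¬root rot) ≈ 0.3921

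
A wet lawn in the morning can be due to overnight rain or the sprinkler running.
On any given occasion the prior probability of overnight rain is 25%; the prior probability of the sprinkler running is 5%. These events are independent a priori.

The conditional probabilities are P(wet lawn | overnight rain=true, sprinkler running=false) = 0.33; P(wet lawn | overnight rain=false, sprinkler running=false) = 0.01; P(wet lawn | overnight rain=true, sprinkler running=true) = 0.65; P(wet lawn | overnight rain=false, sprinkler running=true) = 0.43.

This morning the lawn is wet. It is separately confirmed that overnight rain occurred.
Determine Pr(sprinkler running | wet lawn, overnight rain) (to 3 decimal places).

Pr(sprinkler running | wet lawn, overnight rain) ≈ 0.094

P(wet lawn | overnight rain) = 0.33·0.95 + 0.65·0.05 = 0.313500 + 0.032500 = 0.346000
Restricting to configurations with sprinkler running present: 0.65·0.05 = 0.032500.
So P(sprinkler running | wet lawn, overnight rain) = 0.032500/0.346000 ≈ 0.094.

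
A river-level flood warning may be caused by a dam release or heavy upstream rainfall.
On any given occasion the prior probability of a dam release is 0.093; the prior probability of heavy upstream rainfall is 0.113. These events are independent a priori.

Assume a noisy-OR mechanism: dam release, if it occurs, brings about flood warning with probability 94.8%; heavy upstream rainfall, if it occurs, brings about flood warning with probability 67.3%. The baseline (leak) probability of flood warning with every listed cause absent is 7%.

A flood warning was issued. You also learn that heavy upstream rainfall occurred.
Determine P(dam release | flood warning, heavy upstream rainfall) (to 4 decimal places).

P(dam release | flood warning, heavy upstream rainfall) ≈ 0.1266

Under noisy-OR, P(flood warning | causes) = 1 − (1−0.07)·∏(1−qᵢ) over the active causes.
For the numerator, keep only dam release=true terms: 0.984186×0.093 = 0.091529
Normalizer over all consistent configurations: 0.69589×0.907 + 0.984186×0.093 = 0.722701
P(dam release | flood warning, heavy upstream rainfall) = 0.091529/0.722701 ≈ 0.1266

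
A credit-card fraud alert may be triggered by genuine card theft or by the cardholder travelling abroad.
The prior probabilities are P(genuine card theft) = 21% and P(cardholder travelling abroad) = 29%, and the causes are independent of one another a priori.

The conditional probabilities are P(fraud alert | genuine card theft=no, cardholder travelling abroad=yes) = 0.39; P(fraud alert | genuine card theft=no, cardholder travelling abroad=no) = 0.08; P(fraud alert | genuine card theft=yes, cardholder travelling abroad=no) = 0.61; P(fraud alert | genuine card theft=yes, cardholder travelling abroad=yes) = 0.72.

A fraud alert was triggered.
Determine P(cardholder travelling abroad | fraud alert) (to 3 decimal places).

For the numerator, keep only cardholder travelling abroad=true terms: 0.089349 + 0.043848 = 0.133197
The normalizing constant is 0.08*0.79*0.71 + 0.39*0.79*0.29 + 0.61*0.21*0.71 + 0.72*0.21*0.29 = 0.269020
Posterior = 0.133197 / 0.269020 ≈ 0.495

P(cardholder travelling abroad | fraud alert) ≈ 0.495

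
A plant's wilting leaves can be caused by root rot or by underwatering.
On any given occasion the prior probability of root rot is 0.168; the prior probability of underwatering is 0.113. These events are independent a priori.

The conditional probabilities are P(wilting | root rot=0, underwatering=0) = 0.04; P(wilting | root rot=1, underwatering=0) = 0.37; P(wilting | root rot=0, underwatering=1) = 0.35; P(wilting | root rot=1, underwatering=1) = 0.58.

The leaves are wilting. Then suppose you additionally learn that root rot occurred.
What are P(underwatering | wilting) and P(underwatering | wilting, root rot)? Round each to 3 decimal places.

P(wilting) = 0.04×0.832×0.887 + 0.35×0.832×0.113 + 0.37×0.168×0.887 + 0.58×0.168×0.113 = 0.029519 + 0.032906 + 0.055136 + 0.011011 = 0.128572
The underwatering-present share is 0.032906 + 0.011011 = 0.043917.
So P(underwatering | wilting) = 0.043917/0.128572 ≈ 0.342.

Now condition on the additional information:
By total probability over both values of underwatering:
  P(wilting | root rot) = 0.37×0.887 + 0.58×0.113
        = 0.328190 + 0.065540 = 0.393730
The terms with underwatering present sum to 0.065540, so
  P(underwatering | wilting, root rot) = 0.065540 / 0.393730 ≈ 0.166
This is intercausal reasoning (explaining away): once root rot accounts for the wilting, underwatering becomes less likely.

P(underwatering | wilting) ≈ 0.342; P(underwatering | wilting, root rot) ≈ 0.166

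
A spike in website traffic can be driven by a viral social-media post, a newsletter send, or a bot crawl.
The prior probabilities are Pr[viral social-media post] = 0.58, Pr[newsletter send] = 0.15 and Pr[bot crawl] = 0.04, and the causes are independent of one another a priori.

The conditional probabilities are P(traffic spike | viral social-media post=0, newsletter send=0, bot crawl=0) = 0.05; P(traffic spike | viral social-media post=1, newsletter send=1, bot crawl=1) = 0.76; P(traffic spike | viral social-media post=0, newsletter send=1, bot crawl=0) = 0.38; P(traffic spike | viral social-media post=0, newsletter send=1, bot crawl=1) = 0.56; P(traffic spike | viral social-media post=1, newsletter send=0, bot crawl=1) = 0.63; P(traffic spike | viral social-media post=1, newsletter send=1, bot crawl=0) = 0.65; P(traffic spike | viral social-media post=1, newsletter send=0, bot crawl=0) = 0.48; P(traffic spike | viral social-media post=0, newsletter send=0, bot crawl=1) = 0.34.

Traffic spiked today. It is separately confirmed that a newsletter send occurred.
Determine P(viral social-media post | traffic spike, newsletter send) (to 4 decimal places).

P(traffic spike | newsletter send) = 0.38×0.42×0.96 + 0.56×0.42×0.04 + 0.65×0.58×0.96 + 0.76×0.58×0.04 = 0.153216 + 0.009408 + 0.361920 + 0.017632 = 0.542176
The viral social-media post-present share is 0.361920 + 0.017632 = 0.379552.
So P(viral social-media post | traffic spike, newsletter send) = 0.379552/0.542176 ≈ 0.7001.

P(viral social-media post | traffic spike, newsletter send) ≈ 0.7001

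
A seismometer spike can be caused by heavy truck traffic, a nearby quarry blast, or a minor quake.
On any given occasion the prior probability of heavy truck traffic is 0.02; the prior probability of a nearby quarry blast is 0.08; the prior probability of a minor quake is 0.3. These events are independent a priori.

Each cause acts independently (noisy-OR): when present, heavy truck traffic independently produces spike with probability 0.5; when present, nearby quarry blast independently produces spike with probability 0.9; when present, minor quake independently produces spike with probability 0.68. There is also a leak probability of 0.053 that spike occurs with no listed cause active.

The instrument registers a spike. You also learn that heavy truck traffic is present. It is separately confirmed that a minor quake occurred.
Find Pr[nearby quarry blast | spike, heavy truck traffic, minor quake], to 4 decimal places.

Pr[nearby quarry blast | spike, heavy truck traffic, minor quake] ≈ 0.0917

Under noisy-OR, P(spike | causes) = 1 − (1−0.053)·∏(1−qᵢ) over the active causes.
Sum P(spike|·) weighted by the priors over both values of nearby quarry blast:
  P(spike | heavy truck traffic, minor quake) = 0.84848*0.92 + 0.984848*0.08
        = 0.780602 + 0.078788 = 0.859390
Configurations with nearby quarry blast contribute 0.078788, so
  P(nearby quarry blast | spike, heavy truck traffic, minor quake) = 0.078788 / 0.859390 ≈ 0.0917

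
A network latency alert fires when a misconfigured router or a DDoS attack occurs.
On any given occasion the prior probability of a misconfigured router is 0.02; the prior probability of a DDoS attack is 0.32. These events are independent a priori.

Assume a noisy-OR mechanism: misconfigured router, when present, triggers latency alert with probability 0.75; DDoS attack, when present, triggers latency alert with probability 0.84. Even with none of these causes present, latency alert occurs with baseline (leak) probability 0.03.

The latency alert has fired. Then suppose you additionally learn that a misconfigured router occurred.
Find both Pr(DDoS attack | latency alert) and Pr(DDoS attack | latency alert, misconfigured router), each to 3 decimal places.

Pr(DDoS attack | latency alert) ≈ 0.899; Pr(DDoS attack | latency alert, misconfigured router) ≈ 0.374

Under noisy-OR, P(latency alert | causes) = 1 − (1−0.03)·∏(1−qᵢ) over the active causes.
Weight on DDoS attack=true, given the evidence: 0.264929 + 0.006152 = 0.271081
Normalizer over all consistent configurations: 0.03×0.98×0.68 + 0.8448×0.98×0.32 + 0.7575×0.02×0.68 + 0.9612×0.02×0.32 = 0.301375
P(DDoS attack | latency alert) = 0.271081/0.301375 ≈ 0.899

With the extra evidence:
By total probability over both values of DDoS attack:
  P(latency alert | misconfigured router) = 0.7575·0.68 + 0.9612·0.32
        = 0.515100 + 0.307584 = 0.822684
Keeping only the DDoS attack-present terms gives 0.307584, so
  P(DDoS attack | latency alert, misconfigured router) = 0.307584 / 0.822684 ≈ 0.374
This is intercausal reasoning (explaining away): once misconfigured router accounts for the latency alert, DDoS attack becomes less likely.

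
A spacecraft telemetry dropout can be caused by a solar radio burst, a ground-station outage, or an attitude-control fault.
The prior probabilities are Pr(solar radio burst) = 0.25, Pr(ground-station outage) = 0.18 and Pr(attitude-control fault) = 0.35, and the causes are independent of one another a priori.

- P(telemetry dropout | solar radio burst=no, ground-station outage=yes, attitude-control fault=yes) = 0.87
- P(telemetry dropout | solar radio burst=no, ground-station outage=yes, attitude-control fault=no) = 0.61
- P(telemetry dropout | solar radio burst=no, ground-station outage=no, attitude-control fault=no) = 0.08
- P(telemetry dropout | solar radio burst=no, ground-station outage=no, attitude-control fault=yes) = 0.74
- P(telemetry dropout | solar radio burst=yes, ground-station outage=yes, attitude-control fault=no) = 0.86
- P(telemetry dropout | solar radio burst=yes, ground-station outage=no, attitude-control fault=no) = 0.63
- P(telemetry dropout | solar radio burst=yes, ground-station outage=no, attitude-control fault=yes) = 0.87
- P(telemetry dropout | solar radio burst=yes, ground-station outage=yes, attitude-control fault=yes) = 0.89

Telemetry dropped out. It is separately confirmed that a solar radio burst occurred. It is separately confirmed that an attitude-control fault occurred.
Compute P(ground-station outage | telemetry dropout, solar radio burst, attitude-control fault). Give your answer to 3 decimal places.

P(ground-station outage | telemetry dropout, solar radio burst, attitude-control fault) ≈ 0.183

P(telemetry dropout | solar radio burst, attitude-control fault) = 0.87×0.82 + 0.89×0.18 = 0.713400 + 0.160200 = 0.873600
The ground-station outage-present share is 0.89×0.18 = 0.160200.
So P(ground-station outage | telemetry dropout, solar radio burst, attitude-control fault) = 0.160200/0.873600 ≈ 0.183.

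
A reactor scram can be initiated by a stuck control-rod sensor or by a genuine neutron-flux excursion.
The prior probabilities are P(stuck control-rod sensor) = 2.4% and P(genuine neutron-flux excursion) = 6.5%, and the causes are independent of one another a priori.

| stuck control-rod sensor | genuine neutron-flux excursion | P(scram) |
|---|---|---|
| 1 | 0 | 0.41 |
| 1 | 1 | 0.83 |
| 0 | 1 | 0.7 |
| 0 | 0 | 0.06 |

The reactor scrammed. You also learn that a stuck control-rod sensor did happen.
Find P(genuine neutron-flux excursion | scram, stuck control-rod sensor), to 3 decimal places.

Sum P(scram|·) weighted by the priors over both values of genuine neutron-flux excursion:
  P(scram | stuck control-rod sensor) = 0.41×0.935 + 0.83×0.065
        = 0.383350 + 0.053950 = 0.437300
The terms with genuine neutron-flux excursion present sum to 0.053950, so
  P(genuine neutron-flux excursion | scram, stuck control-rod sensor) = 0.053950 / 0.437300 ≈ 0.123

P(genuine neutron-flux excursion | scram, stuck control-rod sensor) ≈ 0.123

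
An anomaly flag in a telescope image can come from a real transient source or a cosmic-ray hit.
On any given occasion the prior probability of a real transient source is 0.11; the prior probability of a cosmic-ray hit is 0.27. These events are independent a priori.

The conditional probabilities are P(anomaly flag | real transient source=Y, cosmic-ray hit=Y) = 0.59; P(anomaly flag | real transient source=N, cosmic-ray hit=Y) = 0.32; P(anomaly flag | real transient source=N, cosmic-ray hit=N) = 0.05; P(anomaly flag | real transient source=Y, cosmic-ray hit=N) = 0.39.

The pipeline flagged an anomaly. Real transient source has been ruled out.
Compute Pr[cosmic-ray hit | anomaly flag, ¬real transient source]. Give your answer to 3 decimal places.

Pr[cosmic-ray hit | anomaly flag, ¬real transient source] ≈ 0.703

Enumerate both values of cosmic-ray hit and weight by the priors:
  P(anomaly flag | ¬real transient source) = 0.05×0.73 + 0.32×0.27
        = 0.036500 + 0.086400 = 0.122900
Keeping only the cosmic-ray hit-present terms gives 0.086400, so
  P(cosmic-ray hit | anomaly flag, ¬real transient source) = 0.086400 / 0.122900 ≈ 0.703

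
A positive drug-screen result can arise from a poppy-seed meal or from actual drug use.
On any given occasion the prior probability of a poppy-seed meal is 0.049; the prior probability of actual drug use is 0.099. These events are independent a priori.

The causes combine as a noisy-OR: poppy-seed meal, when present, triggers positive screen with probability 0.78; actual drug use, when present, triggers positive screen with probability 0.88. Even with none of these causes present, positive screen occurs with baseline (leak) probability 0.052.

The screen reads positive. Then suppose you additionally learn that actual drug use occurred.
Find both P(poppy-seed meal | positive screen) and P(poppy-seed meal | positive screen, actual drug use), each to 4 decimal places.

P(poppy-seed meal | positive screen) ≈ 0.2366; P(poppy-seed meal | positive screen, actual drug use) ≈ 0.0536

Under noisy-OR, P(positive screen | causes) = 1 − (1−0.052)·∏(1−qᵢ) over the active causes.
Enumerate the 4 (poppy-seed meal, actual drug use) configurations and weight by the priors:
  P(positive screen) = 0.052×0.951×0.901 + 0.88624×0.951×0.099 + 0.79144×0.049×0.901 + 0.974973×0.049×0.099
        = 0.044556 + 0.083439 + 0.034941 + 0.004730 = 0.167666
Configurations with poppy-seed meal contribute 0.039671, so
  P(poppy-seed meal | positive screen) = 0.039671 / 0.167666 ≈ 0.2366

With the extra evidence:
P(positive screen | actual drug use) = 0.88624·0.951 + 0.974973·0.049 = 0.842814 + 0.047774 = 0.890588
Of this, 0.047774 comes from 0.974973·0.049 (the poppy-seed meal=true cases).
P(poppy-seed meal | positive screen, actual drug use) = 0.047774 / 0.890588 ≈ 0.0536
This is intercausal reasoning (explaining away): once actual drug use accounts for the positive screen, poppy-seed meal becomes less likely.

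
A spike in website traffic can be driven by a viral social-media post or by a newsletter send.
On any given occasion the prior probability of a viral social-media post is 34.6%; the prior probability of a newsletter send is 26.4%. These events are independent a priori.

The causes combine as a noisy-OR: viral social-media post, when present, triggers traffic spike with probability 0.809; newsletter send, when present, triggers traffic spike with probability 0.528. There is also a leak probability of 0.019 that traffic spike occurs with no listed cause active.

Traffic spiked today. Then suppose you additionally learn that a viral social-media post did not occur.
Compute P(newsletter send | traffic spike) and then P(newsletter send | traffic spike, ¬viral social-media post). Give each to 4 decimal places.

Under noisy-OR, P(traffic spike | causes) = 1 − (1−0.019)·∏(1−qᵢ) over the active causes.
P(traffic spike) = 0.019×0.654×0.736 + 0.536968×0.654×0.264 + 0.812629×0.346×0.736 + 0.911561×0.346×0.264 = 0.009146 + 0.092711 + 0.206941 + 0.083266 = 0.392064
Of this, 0.175977 comes from 0.092711 + 0.083266 (the newsletter send=true cases).
So P(newsletter send | traffic spike) = 0.175977/0.392064 ≈ 0.4488.

Now also conditioning on viral social-media post≠true:
Numerator (weight on configurations with newsletter send): 0.536968×0.264 = 0.141760
The normalizing constant is 0.019×0.736 + 0.536968×0.264 = 0.155744
Posterior = 0.141760 / 0.155744 ≈ 0.9102

P(newsletter send | traffic spike) ≈ 0.4488; P(newsletter send | traffic spike, ¬viral social-media post) ≈ 0.9102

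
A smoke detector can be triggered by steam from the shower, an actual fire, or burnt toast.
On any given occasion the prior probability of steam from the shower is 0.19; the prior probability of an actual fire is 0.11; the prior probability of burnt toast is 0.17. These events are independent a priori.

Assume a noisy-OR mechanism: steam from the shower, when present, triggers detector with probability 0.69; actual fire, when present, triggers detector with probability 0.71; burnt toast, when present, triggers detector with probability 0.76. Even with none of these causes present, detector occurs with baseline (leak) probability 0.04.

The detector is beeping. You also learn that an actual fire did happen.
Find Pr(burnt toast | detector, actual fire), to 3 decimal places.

Under noisy-OR, P(detector | causes) = 1 − (1−0.04)·∏(1−qᵢ) over the active causes.
Sum P(detector|·) weighted by the priors over the 4 (steam from the shower, burnt toast) configurations:
  P(detector | actual fire) = 0.7216×0.81×0.83 + 0.933184×0.81×0.17 + 0.913696×0.19×0.83 + 0.979287×0.19×0.17
        = 0.485132 + 0.128499 + 0.144090 + 0.031631 = 0.789352
Keeping only the burnt toast-present terms gives 0.160130, so
  P(burnt toast | detector, actual fire) = 0.160130 / 0.789352 ≈ 0.203

Pr(burnt toast | detector, actual fire) ≈ 0.203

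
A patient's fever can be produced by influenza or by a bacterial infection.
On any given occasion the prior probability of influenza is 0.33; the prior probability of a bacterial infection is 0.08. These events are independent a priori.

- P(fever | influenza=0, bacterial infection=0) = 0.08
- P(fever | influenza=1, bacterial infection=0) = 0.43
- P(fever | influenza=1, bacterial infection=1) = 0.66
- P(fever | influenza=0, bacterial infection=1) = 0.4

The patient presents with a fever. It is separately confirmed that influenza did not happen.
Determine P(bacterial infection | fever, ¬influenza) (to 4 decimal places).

Enumerate both values of bacterial infection and weight by the priors:
  P(fever | ¬influenza) = 0.08·0.92 + 0.4·0.08
        = 0.073600 + 0.032000 = 0.105600
The terms with bacterial infection present sum to 0.032000, so
  P(bacterial infection | fever, ¬influenza) = 0.032000 / 0.105600 ≈ 0.3030

P(bacterial infection | fever, ¬influenza) ≈ 0.3030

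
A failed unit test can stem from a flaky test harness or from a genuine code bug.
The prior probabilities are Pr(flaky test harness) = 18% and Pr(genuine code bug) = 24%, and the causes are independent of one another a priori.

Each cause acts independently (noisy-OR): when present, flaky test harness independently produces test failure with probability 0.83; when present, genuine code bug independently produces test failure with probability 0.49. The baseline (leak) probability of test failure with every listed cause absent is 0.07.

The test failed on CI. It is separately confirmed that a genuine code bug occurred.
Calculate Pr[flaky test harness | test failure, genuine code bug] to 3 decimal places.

Under noisy-OR, P(test failure | causes) = 1 − (1−0.07)·∏(1−qᵢ) over the active causes.
By total probability over both values of flaky test harness:
  P(test failure | genuine code bug) = 0.5257·0.82 + 0.919369·0.18
        = 0.431074 + 0.165486 = 0.596560
Configurations with flaky test harness contribute 0.165486, so
  P(flaky test harness | test failure, genuine code bug) = 0.165486 / 0.596560 ≈ 0.277

Pr[flaky test harness | test failure, genuine code bug] ≈ 0.277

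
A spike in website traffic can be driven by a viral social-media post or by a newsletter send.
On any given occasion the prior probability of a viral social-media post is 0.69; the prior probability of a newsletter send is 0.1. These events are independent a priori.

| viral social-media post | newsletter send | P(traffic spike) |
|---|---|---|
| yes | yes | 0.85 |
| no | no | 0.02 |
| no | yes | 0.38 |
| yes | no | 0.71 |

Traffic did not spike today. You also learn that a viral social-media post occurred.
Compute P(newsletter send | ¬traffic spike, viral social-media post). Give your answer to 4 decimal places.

For the numerator, keep only newsletter send=true terms: 0.15*0.1 = 0.015000
Normalizer over all consistent configurations: 0.29*0.9 + 0.15*0.1 = 0.276000
P(newsletter send | ¬traffic spike, viral social-media post) = 0.015000/0.276000 ≈ 0.0543

P(newsletter send | ¬traffic spike, viral social-media post) ≈ 0.0543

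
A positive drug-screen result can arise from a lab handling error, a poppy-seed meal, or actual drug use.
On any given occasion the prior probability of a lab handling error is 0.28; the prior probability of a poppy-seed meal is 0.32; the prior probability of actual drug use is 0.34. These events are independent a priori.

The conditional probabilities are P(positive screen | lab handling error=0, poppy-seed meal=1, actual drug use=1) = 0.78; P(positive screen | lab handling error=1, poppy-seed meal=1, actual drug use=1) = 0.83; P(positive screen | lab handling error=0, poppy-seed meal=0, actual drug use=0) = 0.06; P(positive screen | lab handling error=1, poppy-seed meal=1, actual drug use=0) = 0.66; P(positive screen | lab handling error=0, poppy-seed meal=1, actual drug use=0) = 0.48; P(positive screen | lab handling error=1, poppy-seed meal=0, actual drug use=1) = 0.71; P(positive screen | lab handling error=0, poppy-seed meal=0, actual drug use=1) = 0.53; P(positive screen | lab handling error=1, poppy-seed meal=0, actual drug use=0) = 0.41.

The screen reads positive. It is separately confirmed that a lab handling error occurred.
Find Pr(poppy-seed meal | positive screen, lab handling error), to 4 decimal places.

Pr(poppy-seed meal | positive screen, lab handling error) ≈ 0.3975

Enumerate the 4 (poppy-seed meal, actual drug use) configurations and weight by the priors:
  P(positive screen | lab handling error) = 0.41·0.68·0.66 + 0.71·0.68·0.34 + 0.66·0.32·0.66 + 0.83·0.32·0.34
        = 0.184008 + 0.164152 + 0.139392 + 0.090304 = 0.577856
The terms with poppy-seed meal present sum to 0.229696, so
  P(poppy-seed meal | positive screen, lab handling error) = 0.229696 / 0.577856 ≈ 0.3975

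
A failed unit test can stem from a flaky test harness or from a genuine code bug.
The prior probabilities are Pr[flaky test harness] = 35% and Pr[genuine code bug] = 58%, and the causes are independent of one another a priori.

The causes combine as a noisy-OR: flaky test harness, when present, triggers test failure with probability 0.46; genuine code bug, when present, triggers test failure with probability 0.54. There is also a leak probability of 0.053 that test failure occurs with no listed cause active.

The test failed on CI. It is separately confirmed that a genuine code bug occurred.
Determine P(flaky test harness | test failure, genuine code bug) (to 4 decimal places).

Under noisy-OR, P(test failure | causes) = 1 − (1−0.053)·∏(1−qᵢ) over the active causes.
Weight on flaky test harness=true, given the evidence: 0.764765*0.35 = 0.267668
The normalizing constant is 0.56438*0.65 + 0.764765*0.35 = 0.634515
Posterior = 0.267668 / 0.634515 ≈ 0.4218

P(flaky test harness | test failure, genuine code bug) ≈ 0.4218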